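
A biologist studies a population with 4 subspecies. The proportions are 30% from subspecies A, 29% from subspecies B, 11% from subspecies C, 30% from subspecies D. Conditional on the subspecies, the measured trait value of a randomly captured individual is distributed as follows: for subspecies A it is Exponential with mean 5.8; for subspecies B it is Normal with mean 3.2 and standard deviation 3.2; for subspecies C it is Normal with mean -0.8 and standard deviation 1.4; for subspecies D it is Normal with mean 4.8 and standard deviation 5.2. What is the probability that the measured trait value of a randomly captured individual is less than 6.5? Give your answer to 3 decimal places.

0.747

Conditional on each subspecies, P(X < 6.5): A: 0.673945; B: 0.848788; C: 1; D: 0.628137.
By total probability, P(X < 6.5) = 0.3·0.673945 + 0.29·0.848788 + 0.11·1 + 0.3·0.628137 = 0.746773.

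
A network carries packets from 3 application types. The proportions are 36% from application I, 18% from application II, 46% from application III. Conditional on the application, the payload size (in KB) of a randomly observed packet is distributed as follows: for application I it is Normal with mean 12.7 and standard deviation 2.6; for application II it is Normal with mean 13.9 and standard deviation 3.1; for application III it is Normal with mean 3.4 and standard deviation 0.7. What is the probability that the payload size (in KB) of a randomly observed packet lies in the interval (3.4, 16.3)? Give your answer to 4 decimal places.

0.7005

Conditional on each application, P(3.4 < X < 16.3): I: 0.916741; II: 0.780239; III: 0.5.
By total probability, P(3.4 < X < 16.3) = 0.36·0.916741 + 0.18·0.780239 + 0.46·0.5 = 0.70047.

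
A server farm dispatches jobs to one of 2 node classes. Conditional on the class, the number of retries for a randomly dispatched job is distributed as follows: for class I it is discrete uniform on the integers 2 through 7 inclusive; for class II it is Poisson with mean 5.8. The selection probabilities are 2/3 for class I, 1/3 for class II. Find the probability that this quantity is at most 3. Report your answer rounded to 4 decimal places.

Conditional on each class, P(X ≤ 3): I: 0.333333; II: 0.169963.
By total probability, P(X ≤ 3) = 0.666667·0.333333 + 0.333333·0.169963 = 0.278877.

0.2789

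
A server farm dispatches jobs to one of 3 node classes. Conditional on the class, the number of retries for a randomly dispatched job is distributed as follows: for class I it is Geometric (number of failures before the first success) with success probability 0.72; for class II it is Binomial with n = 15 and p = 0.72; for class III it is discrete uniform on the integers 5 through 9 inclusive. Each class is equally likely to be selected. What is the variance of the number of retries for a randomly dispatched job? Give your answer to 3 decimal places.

20.359

Per component, I: μ=0.388889, E[X²]=0.691358; II: μ=10.8, E[X²]=119.664; III: μ=7, E[X²]=51.
E[X] = 0.333333·0.388889 + 0.333333·10.8 + 0.333333·7 = 6.06296.
E[X²] = 0.333333·0.691358 + 0.333333·119.664 + 0.333333·51 = 57.1185.
Var(X) = E[X²] − (E[X])² = 57.1185 − 36.7595 = 20.3589.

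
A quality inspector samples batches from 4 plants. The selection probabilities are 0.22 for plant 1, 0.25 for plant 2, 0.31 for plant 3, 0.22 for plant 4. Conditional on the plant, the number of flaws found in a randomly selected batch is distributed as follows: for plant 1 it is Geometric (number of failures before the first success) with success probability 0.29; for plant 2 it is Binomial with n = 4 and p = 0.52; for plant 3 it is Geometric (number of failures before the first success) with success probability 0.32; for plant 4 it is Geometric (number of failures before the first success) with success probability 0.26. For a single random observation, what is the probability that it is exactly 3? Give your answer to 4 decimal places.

Conditional on each plant, P(X = 3): 1: 0.103794; 2: 0.269967; 3: 0.100618; 4: 0.105358.
By total probability, P(X = 3) = 0.22·0.103794 + 0.25·0.269967 + 0.31·0.100618 + 0.22·0.105358 = 0.144697.

0.1447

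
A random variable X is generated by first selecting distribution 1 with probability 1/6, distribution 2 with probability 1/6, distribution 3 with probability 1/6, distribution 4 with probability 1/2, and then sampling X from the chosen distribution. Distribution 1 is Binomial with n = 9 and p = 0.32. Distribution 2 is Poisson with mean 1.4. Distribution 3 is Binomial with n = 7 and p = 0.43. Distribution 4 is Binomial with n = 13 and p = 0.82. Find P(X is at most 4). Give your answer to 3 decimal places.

0.455

Conditional on each component, P(X ≤ 4): 1: 0.874815; 2: 0.985747; 3: 0.871757; 4: 7.01029e-05.
By total probability, P(X ≤ 4) = 0.166667·0.874815 + 0.166667·0.985747 + 0.166667·0.871757 + 0.5·7.01029e-05 = 0.455422.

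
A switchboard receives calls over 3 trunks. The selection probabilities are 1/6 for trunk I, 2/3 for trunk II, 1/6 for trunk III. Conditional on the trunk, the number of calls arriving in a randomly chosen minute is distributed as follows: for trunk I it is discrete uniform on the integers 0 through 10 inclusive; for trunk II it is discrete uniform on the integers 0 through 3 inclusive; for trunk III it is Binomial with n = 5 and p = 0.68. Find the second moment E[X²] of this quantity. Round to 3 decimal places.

10.275

For each component E[X²] = Var + (mean)², giving I: 35; II: 3.5; III: 12.648.
Overall E[X²] = 0.166667·35 + 0.666667·3.5 + 0.166667·12.648 = 10.2747.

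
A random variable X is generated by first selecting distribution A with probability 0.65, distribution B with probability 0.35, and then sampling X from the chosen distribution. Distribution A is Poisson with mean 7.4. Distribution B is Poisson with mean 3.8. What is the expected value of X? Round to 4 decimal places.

6.1400

Component means — A: 7.4; B: 3.8.
E[X] = 0.65·7.4 + 0.35·3.8 = 6.14.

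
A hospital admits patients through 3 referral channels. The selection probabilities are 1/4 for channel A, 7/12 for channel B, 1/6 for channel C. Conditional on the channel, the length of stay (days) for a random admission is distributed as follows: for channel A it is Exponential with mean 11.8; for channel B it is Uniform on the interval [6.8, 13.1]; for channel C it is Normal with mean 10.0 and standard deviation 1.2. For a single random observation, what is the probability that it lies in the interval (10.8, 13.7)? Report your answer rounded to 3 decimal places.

0.277

Conditional on each channel, P(10.8 < X < 13.7): A: 0.0872473; B: 0.365079; C: 0.251469.
By total probability, P(10.8 < X < 13.7) = 0.25·0.0872473 + 0.583333·0.365079 + 0.166667·0.251469 = 0.276686.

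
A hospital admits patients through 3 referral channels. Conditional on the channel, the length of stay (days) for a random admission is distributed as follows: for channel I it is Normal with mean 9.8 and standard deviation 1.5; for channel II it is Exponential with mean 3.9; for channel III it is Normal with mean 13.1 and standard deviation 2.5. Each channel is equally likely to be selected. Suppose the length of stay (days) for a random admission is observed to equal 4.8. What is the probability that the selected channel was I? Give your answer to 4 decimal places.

Likelihoods f(4.8 | ·): I: 0.00102819; II: 0.0748892; III: 0.000644891.
Posterior ∝ prior × likelihood. Numerator for I: 0.333333·0.00102819 = 0.000342729.
Normalizing constant: 0.333333·0.00102819 + 0.333333·0.0748892 + 0.333333·0.000644891 = 0.0255208.
P(I | observation) = 0.000342729 / 0.0255208 = 0.0134294.

0.0134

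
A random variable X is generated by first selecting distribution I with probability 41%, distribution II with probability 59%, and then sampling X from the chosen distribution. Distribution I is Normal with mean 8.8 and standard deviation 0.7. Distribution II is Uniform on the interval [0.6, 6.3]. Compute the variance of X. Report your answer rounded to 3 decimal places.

Per component, I: μ=8.8, E[X²]=77.93; II: μ=3.45, E[X²]=14.61.
E[X] = 0.41·8.8 + 0.59·3.45 = 5.6435.
E[X²] = 0.41·77.93 + 0.59·14.61 = 40.5712.
Var(X) = E[X²] − (E[X])² = 40.5712 − 31.8491 = 8.72211.

8.722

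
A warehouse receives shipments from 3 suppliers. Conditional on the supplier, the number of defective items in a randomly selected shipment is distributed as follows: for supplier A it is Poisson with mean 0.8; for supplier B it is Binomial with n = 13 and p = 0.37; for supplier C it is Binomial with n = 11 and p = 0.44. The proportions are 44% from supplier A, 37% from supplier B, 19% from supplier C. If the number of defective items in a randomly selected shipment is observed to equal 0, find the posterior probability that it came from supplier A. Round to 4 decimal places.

0.9938

Likelihoods P(X=0 | ·): A: 0.449329; B: 0.00246279; C: 0.00169851.
Posterior ∝ prior × likelihood. Numerator for A: 0.44·0.449329 = 0.197705.
Normalizing constant: 0.44·0.449329 + 0.37·0.00246279 + 0.19·0.00169851 = 0.198939.
P(A | observation) = 0.197705 / 0.198939 = 0.993797.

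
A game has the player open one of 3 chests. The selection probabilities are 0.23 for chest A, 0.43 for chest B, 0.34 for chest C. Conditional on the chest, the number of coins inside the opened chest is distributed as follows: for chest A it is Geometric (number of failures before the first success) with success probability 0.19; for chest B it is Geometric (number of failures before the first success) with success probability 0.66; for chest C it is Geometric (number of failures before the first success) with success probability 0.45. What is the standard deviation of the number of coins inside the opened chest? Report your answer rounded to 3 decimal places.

Per component, A: μ=4.26316, E[X²]=40.6122; B: μ=0.515152, E[X²]=1.04591; C: μ=1.22222, E[X²]=4.20988.
E[X] = 0.23·4.26316 + 0.43·0.515152 + 0.34·1.22222 = 1.6176.
E[X²] = 0.23·40.6122 + 0.43·1.04591 + 0.34·4.20988 = 11.2219.
Var(X) = E[X²] − (E[X])² = 11.2219 − 2.61662 = 8.60528.
SD(X) = √8.60528 = 2.93348.

2.933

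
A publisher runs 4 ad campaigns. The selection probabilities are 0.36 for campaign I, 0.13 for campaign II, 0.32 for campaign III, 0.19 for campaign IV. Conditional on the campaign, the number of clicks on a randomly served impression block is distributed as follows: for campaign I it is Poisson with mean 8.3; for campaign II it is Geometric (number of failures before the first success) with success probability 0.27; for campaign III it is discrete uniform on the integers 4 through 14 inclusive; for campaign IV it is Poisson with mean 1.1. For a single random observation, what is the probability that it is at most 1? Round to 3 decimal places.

Conditional on each campaign, P(X ≤ 1): I: 0.00231121; II: 0.4671; III: 0; IV: 0.699029.
By total probability, P(X ≤ 1) = 0.36·0.00231121 + 0.13·0.4671 + 0.32·0 + 0.19·0.699029 = 0.194371.

0.194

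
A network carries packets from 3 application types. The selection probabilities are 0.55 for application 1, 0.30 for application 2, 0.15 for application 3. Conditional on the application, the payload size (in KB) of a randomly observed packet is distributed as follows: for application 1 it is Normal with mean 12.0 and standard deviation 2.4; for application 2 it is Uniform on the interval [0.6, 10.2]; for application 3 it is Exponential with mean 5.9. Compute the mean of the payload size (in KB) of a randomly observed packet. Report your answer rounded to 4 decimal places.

Component means — 1: 12; 2: 5.4; 3: 5.9.
E[X] = 0.55·12 + 0.3·5.4 + 0.15·5.9 = 9.105.

9.1050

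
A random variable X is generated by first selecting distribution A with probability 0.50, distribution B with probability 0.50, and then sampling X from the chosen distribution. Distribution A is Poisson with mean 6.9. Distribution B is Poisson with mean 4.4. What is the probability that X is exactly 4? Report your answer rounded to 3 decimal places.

0.143

Conditional on each component, P(X = 4): A: 0.0951816; B: 0.191736.
By total probability, P(X = 4) = 0.5·0.0951816 + 0.5·0.191736 = 0.143459.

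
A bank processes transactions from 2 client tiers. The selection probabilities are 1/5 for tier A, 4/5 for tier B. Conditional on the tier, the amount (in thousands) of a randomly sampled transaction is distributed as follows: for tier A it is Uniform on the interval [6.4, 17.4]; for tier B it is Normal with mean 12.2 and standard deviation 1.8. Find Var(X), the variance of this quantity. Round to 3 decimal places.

4.623

Per component, A: μ=11.9, E[X²]=151.693; B: μ=12.2, E[X²]=152.08.
E[X] = 0.2·11.9 + 0.8·12.2 = 12.14.
E[X²] = 0.2·151.693 + 0.8·152.08 = 152.003.
Var(X) = E[X²] − (E[X])² = 152.003 − 147.38 = 4.62307.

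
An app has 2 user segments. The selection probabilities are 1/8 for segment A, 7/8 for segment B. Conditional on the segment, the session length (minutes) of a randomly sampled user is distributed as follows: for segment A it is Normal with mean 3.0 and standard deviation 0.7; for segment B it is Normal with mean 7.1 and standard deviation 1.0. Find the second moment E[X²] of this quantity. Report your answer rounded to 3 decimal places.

46.170

For each component E[X²] = Var + (mean)², giving A: 9.49; B: 51.41.
Overall E[X²] = 0.125·9.49 + 0.875·51.41 = 46.17.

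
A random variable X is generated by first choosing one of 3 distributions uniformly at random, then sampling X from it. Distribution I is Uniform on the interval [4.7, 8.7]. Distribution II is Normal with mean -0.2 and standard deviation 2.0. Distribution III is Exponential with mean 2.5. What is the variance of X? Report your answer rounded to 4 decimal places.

Per component, I: μ=6.7, E[X²]=46.2233; II: μ=-0.2, E[X²]=4.04; III: μ=2.5, E[X²]=12.5.
E[X] = 0.333333·6.7 + 0.333333·-0.2 + 0.333333·2.5 = 3.
E[X²] = 0.333333·46.2233 + 0.333333·4.04 + 0.333333·12.5 = 20.9211.
Var(X) = E[X²] − (E[X])² = 20.9211 − 9 = 11.9211.

11.9211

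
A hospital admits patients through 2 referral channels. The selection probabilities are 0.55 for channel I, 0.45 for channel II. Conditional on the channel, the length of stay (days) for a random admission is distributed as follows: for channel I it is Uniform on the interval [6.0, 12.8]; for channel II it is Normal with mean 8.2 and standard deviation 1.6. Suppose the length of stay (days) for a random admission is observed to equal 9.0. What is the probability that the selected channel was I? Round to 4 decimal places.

0.4496

Likelihoods f(9.0 | ·): I: 0.147059; II: 0.220041.
Posterior ∝ prior × likelihood. Numerator for I: 0.55·0.147059 = 0.0808824.
Normalizing constant: 0.55·0.147059 + 0.45·0.220041 = 0.179901.
P(I | observation) = 0.0808824 / 0.179901 = 0.449594.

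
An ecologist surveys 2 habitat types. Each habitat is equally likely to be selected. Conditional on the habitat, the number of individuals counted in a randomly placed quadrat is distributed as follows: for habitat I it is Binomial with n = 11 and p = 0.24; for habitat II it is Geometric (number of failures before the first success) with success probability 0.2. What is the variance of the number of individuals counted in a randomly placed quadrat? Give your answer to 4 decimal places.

11.4656

Per component, I: μ=2.64, E[X²]=8.976; II: μ=4, E[X²]=36.
E[X] = 0.5·2.64 + 0.5·4 = 3.32.
E[X²] = 0.5·8.976 + 0.5·36 = 22.488.
Var(X) = E[X²] − (E[X])² = 22.488 − 11.0224 = 11.4656.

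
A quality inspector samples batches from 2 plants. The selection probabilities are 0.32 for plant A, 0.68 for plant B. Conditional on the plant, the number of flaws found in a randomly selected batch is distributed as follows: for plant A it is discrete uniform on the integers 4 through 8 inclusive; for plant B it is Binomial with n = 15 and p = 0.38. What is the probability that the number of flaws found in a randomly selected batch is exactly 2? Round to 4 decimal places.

0.0206

Conditional on each plant, P(X = 2): A: 0; B: 0.0303283.
By total probability, P(X = 2) = 0.32·0 + 0.68·0.0303283 = 0.0206233.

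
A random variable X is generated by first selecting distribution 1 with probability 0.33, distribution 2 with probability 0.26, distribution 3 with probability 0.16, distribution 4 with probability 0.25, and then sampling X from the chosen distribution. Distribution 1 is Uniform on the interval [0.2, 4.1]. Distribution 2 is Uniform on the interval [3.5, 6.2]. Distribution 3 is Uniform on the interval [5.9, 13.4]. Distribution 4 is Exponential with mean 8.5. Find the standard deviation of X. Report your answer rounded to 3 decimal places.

Per component, 1: μ=2.15, E[X²]=5.89; 2: μ=4.85, E[X²]=24.13; 3: μ=9.65, E[X²]=97.81; 4: μ=8.5, E[X²]=144.5.
E[X] = 0.33·2.15 + 0.26·4.85 + 0.16·9.65 + 0.25·8.5 = 5.6395.
E[X²] = 0.33·5.89 + 0.26·24.13 + 0.16·97.81 + 0.25·144.5 = 59.9921.
Var(X) = E[X²] − (E[X])² = 59.9921 − 31.804 = 28.1881.
SD(X) = √28.1881 = 5.30925.

5.309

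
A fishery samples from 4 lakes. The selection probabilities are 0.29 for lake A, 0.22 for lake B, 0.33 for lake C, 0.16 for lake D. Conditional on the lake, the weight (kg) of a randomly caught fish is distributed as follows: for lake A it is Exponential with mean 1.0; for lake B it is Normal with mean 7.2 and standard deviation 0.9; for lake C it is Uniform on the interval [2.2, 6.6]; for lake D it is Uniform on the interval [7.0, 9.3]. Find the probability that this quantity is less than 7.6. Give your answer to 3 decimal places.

0.809

Conditional on each lake, P(X < 7.6): A: 0.9995; B: 0.671639; C: 1; D: 0.26087.
By total probability, P(X < 7.6) = 0.29·0.9995 + 0.22·0.671639 + 0.33·1 + 0.16·0.26087 = 0.809355.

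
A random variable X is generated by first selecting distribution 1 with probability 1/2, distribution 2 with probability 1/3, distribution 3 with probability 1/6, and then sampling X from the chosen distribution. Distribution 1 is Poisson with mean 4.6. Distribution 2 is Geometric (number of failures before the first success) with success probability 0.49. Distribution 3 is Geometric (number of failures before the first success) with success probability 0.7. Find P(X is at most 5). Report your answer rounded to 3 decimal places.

Conditional on each component, P(X ≤ 5): 1: 0.68576; 2: 0.982404; 3: 0.999271.
By total probability, P(X ≤ 5) = 0.5·0.68576 + 0.333333·0.982404 + 0.166667·0.999271 = 0.836893.

0.837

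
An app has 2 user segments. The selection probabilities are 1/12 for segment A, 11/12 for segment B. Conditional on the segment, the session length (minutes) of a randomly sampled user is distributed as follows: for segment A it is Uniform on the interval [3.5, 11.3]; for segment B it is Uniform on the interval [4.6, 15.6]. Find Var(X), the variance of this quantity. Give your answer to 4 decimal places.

Per component, A: μ=7.4, E[X²]=59.83; B: μ=10.1, E[X²]=112.093.
E[X] = 0.0833333·7.4 + 0.916667·10.1 = 9.875.
E[X²] = 0.0833333·59.83 + 0.916667·112.093 = 107.738.
Var(X) = E[X²] − (E[X])² = 107.738 − 97.5156 = 10.2224.

10.2224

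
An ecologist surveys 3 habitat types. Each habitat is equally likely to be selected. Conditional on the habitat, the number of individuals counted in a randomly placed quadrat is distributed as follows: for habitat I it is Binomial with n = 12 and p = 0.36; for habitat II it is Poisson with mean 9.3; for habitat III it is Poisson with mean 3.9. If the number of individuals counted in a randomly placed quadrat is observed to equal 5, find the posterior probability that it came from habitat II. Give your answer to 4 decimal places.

Likelihoods P(X=5 | ·): I: 0.210619; II: 0.0530023; III: 0.152193.
Posterior ∝ prior × likelihood. Numerator for II: 0.333333·0.0530023 = 0.0176674.
Normalizing constant: 0.333333·0.210619 + 0.333333·0.0530023 + 0.333333·0.152193 = 0.138605.
P(II | observation) = 0.0176674 / 0.138605 = 0.127466.

0.1275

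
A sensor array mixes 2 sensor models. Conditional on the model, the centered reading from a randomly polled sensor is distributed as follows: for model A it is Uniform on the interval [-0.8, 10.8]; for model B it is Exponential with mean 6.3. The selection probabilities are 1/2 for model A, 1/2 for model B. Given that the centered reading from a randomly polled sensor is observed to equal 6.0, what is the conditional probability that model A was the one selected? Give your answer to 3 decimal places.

Likelihoods f(6.0 | ·): A: 0.0862069; B: 0.0612415.
Posterior ∝ prior × likelihood. Numerator for A: 0.5·0.0862069 = 0.0431034.
Normalizing constant: 0.5·0.0862069 + 0.5·0.0612415 = 0.0737242.
P(A | observation) = 0.0431034 / 0.0737242 = 0.584658.

0.585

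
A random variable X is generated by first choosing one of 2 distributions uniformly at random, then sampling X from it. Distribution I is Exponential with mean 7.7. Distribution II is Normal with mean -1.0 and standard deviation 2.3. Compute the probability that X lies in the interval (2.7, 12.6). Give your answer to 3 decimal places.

Conditional on each component, P(2.7 < X < 12.6): I: 0.509544; II: 0.0538415.
By total probability, P(2.7 < X < 12.6) = 0.5·0.509544 + 0.5·0.0538415 = 0.281693.

0.282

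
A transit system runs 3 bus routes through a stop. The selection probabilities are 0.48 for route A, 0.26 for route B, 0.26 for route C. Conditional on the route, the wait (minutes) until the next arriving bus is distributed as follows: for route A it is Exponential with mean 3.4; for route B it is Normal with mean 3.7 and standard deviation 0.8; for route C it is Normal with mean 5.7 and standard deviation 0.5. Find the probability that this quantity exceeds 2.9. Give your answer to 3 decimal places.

0.683

Conditional on each route, P(X > 2.9): A: 0.42616; B: 0.841345; C: 1.
By total probability, P(X > 2.9) = 0.48·0.42616 + 0.26·0.841345 + 0.26·1 = 0.683306.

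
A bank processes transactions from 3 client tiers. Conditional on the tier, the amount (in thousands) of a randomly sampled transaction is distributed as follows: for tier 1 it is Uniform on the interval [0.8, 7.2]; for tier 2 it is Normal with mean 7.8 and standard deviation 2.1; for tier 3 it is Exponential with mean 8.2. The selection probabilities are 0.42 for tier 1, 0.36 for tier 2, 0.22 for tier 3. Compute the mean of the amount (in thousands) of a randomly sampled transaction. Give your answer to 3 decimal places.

6.292

Component means — 1: 4; 2: 7.8; 3: 8.2.
E[X] = 0.42·4 + 0.36·7.8 + 0.22·8.2 = 6.292.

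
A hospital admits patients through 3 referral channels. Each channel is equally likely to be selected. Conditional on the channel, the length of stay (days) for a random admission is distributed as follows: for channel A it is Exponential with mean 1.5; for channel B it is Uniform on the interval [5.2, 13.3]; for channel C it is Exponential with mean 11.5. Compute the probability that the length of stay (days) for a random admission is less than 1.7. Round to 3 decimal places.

Conditional on each channel, P(X < 1.7): A: 0.678042; B: 0; C: 0.137419.
By total probability, P(X < 1.7) = 0.333333·0.678042 + 0.333333·0 + 0.333333·0.137419 = 0.27182.

0.272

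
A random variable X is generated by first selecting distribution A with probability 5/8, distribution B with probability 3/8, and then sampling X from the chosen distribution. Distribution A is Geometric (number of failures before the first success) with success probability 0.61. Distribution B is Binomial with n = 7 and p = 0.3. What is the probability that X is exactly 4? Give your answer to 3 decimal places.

0.045

Conditional on each component, P(X = 4): A: 0.014112; B: 0.0972405.
By total probability, P(X = 4) = 0.625·0.014112 + 0.375·0.0972405 = 0.0452852.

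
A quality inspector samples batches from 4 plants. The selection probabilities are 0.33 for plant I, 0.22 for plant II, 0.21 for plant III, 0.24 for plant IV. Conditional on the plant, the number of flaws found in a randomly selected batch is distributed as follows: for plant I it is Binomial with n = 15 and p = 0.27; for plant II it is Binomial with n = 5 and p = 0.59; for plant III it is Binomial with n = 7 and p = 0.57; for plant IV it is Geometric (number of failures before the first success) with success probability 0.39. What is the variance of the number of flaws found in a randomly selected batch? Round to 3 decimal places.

Per component, I: μ=4.05, E[X²]=19.359; II: μ=2.95, E[X²]=9.912; III: μ=3.99, E[X²]=17.6358; IV: μ=1.5641, E[X²]=6.45694.
E[X] = 0.33·4.05 + 0.22·2.95 + 0.21·3.99 + 0.24·1.5641 = 3.19878.
E[X²] = 0.33·19.359 + 0.22·9.912 + 0.21·17.6358 + 0.24·6.45694 = 13.8223.
Var(X) = E[X²] − (E[X])² = 13.8223 − 10.2322 = 3.59007.

3.590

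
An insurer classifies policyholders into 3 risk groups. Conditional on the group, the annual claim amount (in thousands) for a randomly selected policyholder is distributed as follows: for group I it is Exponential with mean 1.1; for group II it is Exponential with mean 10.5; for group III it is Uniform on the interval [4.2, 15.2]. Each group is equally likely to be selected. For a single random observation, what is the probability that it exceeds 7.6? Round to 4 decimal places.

Conditional on each group, P(X > 7.6): I: 0.000998665; II: 0.484901; III: 0.690909.
By total probability, P(X > 7.6) = 0.333333·0.000998665 + 0.333333·0.484901 + 0.333333·0.690909 = 0.39227.

0.3923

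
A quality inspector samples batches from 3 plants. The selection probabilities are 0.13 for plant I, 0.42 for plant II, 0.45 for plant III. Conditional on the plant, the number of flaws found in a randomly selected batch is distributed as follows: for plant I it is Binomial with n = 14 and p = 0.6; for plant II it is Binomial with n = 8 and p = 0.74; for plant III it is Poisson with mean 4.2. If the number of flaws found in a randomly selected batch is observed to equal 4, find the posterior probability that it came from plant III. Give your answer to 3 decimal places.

0.675

Likelihoods P(X=4 | ·): I: 0.0136031; II: 0.095922; III: 0.194424.
Posterior ∝ prior × likelihood. Numerator for III: 0.45·0.194424 = 0.0874906.
Normalizing constant: 0.13·0.0136031 + 0.42·0.095922 + 0.45·0.194424 = 0.129546.
P(III | observation) = 0.0874906 / 0.129546 = 0.675362.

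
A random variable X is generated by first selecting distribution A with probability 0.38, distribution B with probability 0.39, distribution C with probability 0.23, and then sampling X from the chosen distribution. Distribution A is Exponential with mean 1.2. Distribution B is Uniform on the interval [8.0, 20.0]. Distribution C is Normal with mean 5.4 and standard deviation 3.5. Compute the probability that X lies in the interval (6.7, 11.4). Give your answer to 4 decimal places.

Conditional on each component, P(6.7 < X < 11.4): A: 0.00368516; B: 0.283333; C: 0.311921.
By total probability, P(6.7 < X < 11.4) = 0.38·0.00368516 + 0.39·0.283333 + 0.23·0.311921 = 0.183642.

0.1836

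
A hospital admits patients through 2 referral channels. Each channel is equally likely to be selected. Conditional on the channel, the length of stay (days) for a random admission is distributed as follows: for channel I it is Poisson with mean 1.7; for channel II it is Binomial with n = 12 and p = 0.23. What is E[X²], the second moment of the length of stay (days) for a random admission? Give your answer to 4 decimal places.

For each component E[X²] = Var + (mean)², giving I: 4.59; II: 9.7428.
Overall E[X²] = 0.5·4.59 + 0.5·9.7428 = 7.1664.

7.1664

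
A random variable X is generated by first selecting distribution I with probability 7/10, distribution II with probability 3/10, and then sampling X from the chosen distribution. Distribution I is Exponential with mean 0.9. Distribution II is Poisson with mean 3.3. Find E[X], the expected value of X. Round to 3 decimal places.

1.620

Component means — I: 0.9; II: 3.3.
E[X] = 0.7·0.9 + 0.3·3.3 = 1.62.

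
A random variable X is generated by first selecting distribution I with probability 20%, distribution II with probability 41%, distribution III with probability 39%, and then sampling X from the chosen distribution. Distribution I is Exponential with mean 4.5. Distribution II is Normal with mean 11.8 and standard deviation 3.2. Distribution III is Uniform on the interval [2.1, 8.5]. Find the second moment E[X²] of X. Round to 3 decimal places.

For each component E[X²] = Var + (mean)², giving I: 40.5; II: 149.48; III: 31.5033.
Overall E[X²] = 0.2·40.5 + 0.41·149.48 + 0.39·31.5033 = 81.6731.

81.673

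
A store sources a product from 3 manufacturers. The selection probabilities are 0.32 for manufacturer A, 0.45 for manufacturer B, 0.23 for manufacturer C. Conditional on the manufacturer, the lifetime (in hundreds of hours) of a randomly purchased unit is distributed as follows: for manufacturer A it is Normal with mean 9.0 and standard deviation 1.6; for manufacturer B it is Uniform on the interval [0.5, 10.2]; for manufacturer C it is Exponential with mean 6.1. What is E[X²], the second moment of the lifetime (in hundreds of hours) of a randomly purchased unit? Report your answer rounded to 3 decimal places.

60.264

For each component E[X²] = Var + (mean)², giving A: 83.56; B: 36.4633; C: 74.42.
Overall E[X²] = 0.32·83.56 + 0.45·36.4633 + 0.23·74.42 = 60.2643.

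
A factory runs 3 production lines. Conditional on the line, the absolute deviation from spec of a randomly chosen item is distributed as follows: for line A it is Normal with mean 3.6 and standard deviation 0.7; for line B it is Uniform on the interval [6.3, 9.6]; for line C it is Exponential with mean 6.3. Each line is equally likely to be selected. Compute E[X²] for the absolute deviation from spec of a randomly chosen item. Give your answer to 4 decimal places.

52.3133

For each component E[X²] = Var + (mean)², giving A: 13.45; B: 64.11; C: 79.38.
Overall E[X²] = 0.333333·13.45 + 0.333333·64.11 + 0.333333·79.38 = 52.3133.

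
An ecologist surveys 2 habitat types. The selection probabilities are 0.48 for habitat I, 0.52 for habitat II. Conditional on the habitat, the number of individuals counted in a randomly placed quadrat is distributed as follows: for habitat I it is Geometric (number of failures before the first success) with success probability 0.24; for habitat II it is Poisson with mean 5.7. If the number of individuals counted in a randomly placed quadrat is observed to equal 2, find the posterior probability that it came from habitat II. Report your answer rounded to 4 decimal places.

0.2981

Likelihoods P(X=2 | ·): I: 0.138624; II: 0.0543552.
Posterior ∝ prior × likelihood. Numerator for II: 0.52·0.0543552 = 0.0282647.
Normalizing constant: 0.48·0.138624 + 0.52·0.0543552 = 0.0948042.
P(II | observation) = 0.0282647 / 0.0948042 = 0.298138.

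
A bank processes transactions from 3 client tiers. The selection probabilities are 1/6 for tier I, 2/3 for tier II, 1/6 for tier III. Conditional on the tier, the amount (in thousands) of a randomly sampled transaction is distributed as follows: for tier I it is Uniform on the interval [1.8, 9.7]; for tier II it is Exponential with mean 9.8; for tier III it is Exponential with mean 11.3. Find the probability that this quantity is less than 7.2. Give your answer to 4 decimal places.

0.5394

Conditional on each tier, P(X < 7.2): I: 0.683544; II: 0.520348; III: 0.471212.
By total probability, P(X < 7.2) = 0.166667·0.683544 + 0.666667·0.520348 + 0.166667·0.471212 = 0.539358.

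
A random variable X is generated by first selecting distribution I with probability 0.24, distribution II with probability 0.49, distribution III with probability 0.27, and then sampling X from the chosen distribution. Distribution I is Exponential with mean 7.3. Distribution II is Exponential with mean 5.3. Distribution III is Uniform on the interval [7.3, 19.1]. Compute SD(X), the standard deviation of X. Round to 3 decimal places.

6.377

Per component, I: μ=7.3, E[X²]=106.58; II: μ=5.3, E[X²]=56.18; III: μ=13.2, E[X²]=185.843.
E[X] = 0.24·7.3 + 0.49·5.3 + 0.27·13.2 = 7.913.
E[X²] = 0.24·106.58 + 0.49·56.18 + 0.27·185.843 = 103.285.
Var(X) = E[X²] − (E[X])² = 103.285 − 62.6156 = 40.6695.
SD(X) = √40.6695 = 6.37727.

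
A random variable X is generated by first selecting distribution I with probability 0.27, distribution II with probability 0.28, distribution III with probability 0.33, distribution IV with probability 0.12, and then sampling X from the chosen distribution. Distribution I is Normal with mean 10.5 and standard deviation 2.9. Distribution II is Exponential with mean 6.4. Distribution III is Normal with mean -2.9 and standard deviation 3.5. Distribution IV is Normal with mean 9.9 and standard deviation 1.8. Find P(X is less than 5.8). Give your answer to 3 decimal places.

0.510

Conditional on each component, P(X < 5.8): I: 0.0525421; II: 0.595963; III: 0.993535; IV: 0.0113699.
By total probability, P(X < 5.8) = 0.27·0.0525421 + 0.28·0.595963 + 0.33·0.993535 + 0.12·0.0113699 = 0.510287.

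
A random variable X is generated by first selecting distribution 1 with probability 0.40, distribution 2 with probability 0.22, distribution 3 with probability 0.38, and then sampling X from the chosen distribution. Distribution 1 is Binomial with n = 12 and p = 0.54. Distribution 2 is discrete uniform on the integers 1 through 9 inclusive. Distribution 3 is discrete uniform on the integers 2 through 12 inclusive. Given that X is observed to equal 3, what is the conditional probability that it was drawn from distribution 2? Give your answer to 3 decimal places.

Likelihoods P(X=3 | ·): 1: 0.0319466; 2: 0.111111; 3: 0.0909091.
Posterior ∝ prior × likelihood. Numerator for 2: 0.22·0.111111 = 0.0244444.
Normalizing constant: 0.4·0.0319466 + 0.22·0.111111 + 0.38·0.0909091 = 0.0717685.
P(2 | observation) = 0.0244444 / 0.0717685 = 0.340601.

0.341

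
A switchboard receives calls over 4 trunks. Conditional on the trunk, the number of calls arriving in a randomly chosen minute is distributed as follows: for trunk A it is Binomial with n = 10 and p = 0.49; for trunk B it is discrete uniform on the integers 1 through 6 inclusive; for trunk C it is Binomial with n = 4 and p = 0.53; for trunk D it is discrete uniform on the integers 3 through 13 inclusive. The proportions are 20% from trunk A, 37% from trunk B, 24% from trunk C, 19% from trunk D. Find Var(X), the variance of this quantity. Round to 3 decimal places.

7.769

Per component, A: μ=4.9, E[X²]=26.509; B: μ=3.5, E[X²]=15.1667; C: μ=2.12, E[X²]=5.4908; D: μ=8, E[X²]=74.
E[X] = 0.2·4.9 + 0.37·3.5 + 0.24·2.12 + 0.19·8 = 4.3038.
E[X²] = 0.2·26.509 + 0.37·15.1667 + 0.24·5.4908 + 0.19·74 = 26.2913.
Var(X) = E[X²] − (E[X])² = 26.2913 − 18.5227 = 7.76856.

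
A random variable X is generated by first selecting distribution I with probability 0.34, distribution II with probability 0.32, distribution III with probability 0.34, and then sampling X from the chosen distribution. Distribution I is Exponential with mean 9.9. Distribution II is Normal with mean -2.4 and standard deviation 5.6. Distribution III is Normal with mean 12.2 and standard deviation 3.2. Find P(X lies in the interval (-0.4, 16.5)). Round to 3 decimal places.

Conditional on each component, P(-0.4 < X < 16.5): I: 0.811124; II: 0.360123; III: 0.910444.
By total probability, P(-0.4 < X < 16.5) = 0.34·0.811124 + 0.32·0.360123 + 0.34·0.910444 = 0.700573.

0.701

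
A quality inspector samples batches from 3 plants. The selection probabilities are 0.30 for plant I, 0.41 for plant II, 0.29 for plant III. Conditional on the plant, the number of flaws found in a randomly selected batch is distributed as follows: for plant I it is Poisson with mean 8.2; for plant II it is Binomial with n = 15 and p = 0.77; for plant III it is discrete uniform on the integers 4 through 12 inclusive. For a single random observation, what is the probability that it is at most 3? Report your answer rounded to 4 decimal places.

0.0111

Conditional on each plant, P(X ≤ 3): I: 0.0369999; II: 4.8796e-06; III: 0.
By total probability, P(X ≤ 3) = 0.3·0.0369999 + 0.41·4.8796e-06 + 0.29·0 = 0.011102.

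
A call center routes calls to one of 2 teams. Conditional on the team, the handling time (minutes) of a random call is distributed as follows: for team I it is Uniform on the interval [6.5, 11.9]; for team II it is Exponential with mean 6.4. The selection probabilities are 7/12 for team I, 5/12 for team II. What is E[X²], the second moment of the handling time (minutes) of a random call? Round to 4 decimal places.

For each component E[X²] = Var + (mean)², giving I: 87.07; II: 81.92.
Overall E[X²] = 0.583333·87.07 + 0.416667·81.92 = 84.9242.

84.9242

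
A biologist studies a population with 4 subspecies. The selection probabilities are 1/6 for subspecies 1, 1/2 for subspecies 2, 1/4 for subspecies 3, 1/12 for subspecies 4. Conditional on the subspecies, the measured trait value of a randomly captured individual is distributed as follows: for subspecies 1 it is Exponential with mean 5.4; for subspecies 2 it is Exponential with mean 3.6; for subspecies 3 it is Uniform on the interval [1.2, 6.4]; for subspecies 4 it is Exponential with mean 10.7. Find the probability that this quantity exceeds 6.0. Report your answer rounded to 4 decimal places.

Conditional on each subspecies, P(X > 6.0): 1: 0.329193; 2: 0.188876; 3: 0.0769231; 4: 0.570782.
By total probability, P(X > 6.0) = 0.166667·0.329193 + 0.5·0.188876 + 0.25·0.0769231 + 0.0833333·0.570782 = 0.216099.

0.2161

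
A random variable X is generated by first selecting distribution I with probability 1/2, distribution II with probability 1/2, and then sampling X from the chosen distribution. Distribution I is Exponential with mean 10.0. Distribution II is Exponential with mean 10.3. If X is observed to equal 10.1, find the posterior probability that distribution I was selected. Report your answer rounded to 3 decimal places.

0.500

Likelihoods f(10.1 | ·): I: 0.0364219; II: 0.0364168.
Posterior ∝ prior × likelihood. Numerator for I: 0.5·0.0364219 = 0.0182109.
Normalizing constant: 0.5·0.0364219 + 0.5·0.0364168 = 0.0364193.
P(I | observation) = 0.0182109 / 0.0364193 = 0.500035.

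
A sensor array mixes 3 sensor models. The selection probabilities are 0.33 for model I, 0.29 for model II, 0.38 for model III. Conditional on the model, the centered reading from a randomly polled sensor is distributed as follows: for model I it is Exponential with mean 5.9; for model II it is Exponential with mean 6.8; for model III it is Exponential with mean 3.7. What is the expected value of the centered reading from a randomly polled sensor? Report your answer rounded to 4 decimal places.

Component means — I: 5.9; II: 6.8; III: 3.7.
E[X] = 0.33·5.9 + 0.29·6.8 + 0.38·3.7 = 5.325.

5.3250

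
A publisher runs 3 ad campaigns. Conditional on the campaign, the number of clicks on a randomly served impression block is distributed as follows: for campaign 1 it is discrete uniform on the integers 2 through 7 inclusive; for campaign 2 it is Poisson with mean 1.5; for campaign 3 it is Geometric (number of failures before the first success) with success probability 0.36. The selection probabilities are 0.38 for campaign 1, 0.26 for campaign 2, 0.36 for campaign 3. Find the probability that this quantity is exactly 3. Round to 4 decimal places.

Conditional on each campaign, P(X = 3): 1: 0.166667; 2: 0.125511; 3: 0.0943718.
By total probability, P(X = 3) = 0.38·0.166667 + 0.26·0.125511 + 0.36·0.0943718 = 0.12994.

0.1299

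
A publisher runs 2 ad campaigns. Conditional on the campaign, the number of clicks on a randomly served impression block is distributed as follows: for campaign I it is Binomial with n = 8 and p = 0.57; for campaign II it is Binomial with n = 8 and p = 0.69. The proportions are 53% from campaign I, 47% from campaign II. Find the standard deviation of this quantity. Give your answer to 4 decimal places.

Per component, I: μ=4.56, E[X²]=22.7544; II: μ=5.52, E[X²]=32.1816.
E[X] = 0.53·4.56 + 0.47·5.52 = 5.0112.
E[X²] = 0.53·22.7544 + 0.47·32.1816 = 27.1852.
Var(X) = E[X²] − (E[X])² = 27.1852 − 25.1121 = 2.07306.
SD(X) = √2.07306 = 1.43981.

1.4398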